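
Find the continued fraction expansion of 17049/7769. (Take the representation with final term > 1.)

17049 = 2×7769 + 1511
7769 = 5×1511 + 214
1511 = 7×214 + 13
214 = 16×13 + 6
13 = 2×6 + 1
6 = 6×1 + 0  (stop)
So 17049/7769 = [2; 5, 7, 16, 2, 6].

[2; 5, 7, 16, 2, 6]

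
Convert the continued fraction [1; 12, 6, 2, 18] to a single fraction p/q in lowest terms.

3157/2917

Fold from the inside: start with 18/1.
  2 + 1/18 = 37/18
  6 + 18/37 = 240/37
  12 + 37/240 = 2917/240
  1 + 240/2917 = 3157/2917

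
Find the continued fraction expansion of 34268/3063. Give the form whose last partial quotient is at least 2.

34268 = 11×3063 + 575
3063 = 5×575 + 188
575 = 3×188 + 11
188 = 17×11 + 1
11 = 11×1 + 0  (stop)
So 34268/3063 = [11; 5, 3, 17, 11].

[11; 5, 3, 17, 11]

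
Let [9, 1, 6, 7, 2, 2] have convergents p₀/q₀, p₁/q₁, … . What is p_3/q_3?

493/50

Using pₖ = aₖpₖ₋₁ + pₖ₋₂, qₖ = aₖqₖ₋₁ + qₖ₋₂ (with p₋₁=1, p₋₂=0, q₋₁=0, q₋₂=1):
  k=0: a=9, p=9, q=1
  k=1: a=1, p=10, q=1
  k=2: a=6, p=69, q=7
  k=3: a=7, p=493, q=50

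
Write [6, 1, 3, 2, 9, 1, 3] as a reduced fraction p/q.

2487/367

Using pₖ = aₖpₖ₋₁ + pₖ₋₂ and qₖ = aₖqₖ₋₁ + qₖ₋₂:
  k=0: a=6, p=6, q=1
  k=1: a=1, p=7, q=1
  k=2: a=3, p=27, q=4
  k=3: a=2, p=61, q=9
  k=4: a=9, p=576, q=85
  k=5: a=1, p=637, q=94
  k=6: a=3, p=2487, q=367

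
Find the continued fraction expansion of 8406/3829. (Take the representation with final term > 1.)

[2; 5, 8, 2, 2, 8, 2]

8406 = 2×3829 + 748
3829 = 5×748 + 89
748 = 8×89 + 36
89 = 2×36 + 17
36 = 2×17 + 2
17 = 8×2 + 1
2 = 2×1 + 0  (stop)
So 8406/3829 = [2; 5, 8, 2, 2, 8, 2].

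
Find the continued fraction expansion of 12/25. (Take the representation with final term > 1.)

12 = 0·25 + 12
25 = 2·12 + 1
12 = 12·1 + 0  (stop)
So 12/25 = [0; 2, 12].

[0; 2, 12]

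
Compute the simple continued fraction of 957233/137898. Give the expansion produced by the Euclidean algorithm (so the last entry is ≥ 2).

[6; 1, 16, 8, 12, 1, 18, 4]

957233 = 6·137898 + 129845
137898 = 1·129845 + 8053
129845 = 16·8053 + 997
8053 = 8·997 + 77
997 = 12·77 + 73
77 = 1·73 + 4
73 = 18·4 + 1
4 = 4·1 + 0  (stop)
So 957233/137898 = [6; 1, 16, 8, 12, 1, 18, 4].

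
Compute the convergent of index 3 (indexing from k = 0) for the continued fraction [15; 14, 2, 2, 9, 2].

Using pₖ = aₖpₖ₋₁ + pₖ₋₂, qₖ = aₖqₖ₋₁ + qₖ₋₂ (with p₋₁=1, p₋₂=0, q₋₁=0, q₋₂=1):
  k=0: a=15, p=15, q=1
  k=1: a=14, p=211, q=14
  k=2: a=2, p=437, q=29
  k=3: a=2, p=1085, q=72

1085/72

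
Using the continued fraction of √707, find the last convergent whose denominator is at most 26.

452/17

√707 = [26; 1, 1, 2, 3, 2, 1, 1, 52, …] (period length 8).
Convergents:
  p_0/q_0 = 26/1
  p_1/q_1 = 27/1
  p_2/q_2 = 53/2
  p_3/q_3 = 133/5
  p_4/q_4 = 452/17
  p_5/q_5 = 1037/39
q_4 = 17 ≤ 26 < 39 = q_5, so the answer is 452/17.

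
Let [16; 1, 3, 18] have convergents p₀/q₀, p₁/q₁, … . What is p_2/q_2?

67/4

Using pₖ = aₖpₖ₋₁ + pₖ₋₂, qₖ = aₖqₖ₋₁ + qₖ₋₂ (with p₋₁=1, p₋₂=0, q₋₁=0, q₋₂=1):
  k=0: a=16, p=16, q=1
  k=1: a=1, p=17, q=1
  k=2: a=3, p=67, q=4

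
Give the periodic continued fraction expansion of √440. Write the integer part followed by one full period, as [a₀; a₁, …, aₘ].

a₀ = ⌊√440⌋ = 20.
With m₀=0, d₀=1 and mₖ₊₁ = dₖaₖ − mₖ, dₖ₊₁ = (n − mₖ₊₁²)/dₖ, aₖ₊₁ = ⌊(a₀+mₖ₊₁)/dₖ₊₁⌋:
  k=1: m=20, d=40, a=1
  k=2: m=20, d=1, a=40
d=1 and a=2a₀=40 at k=2, so the next step gives (m, d) = (20, 40) again — its k=1 value — and the period has length 2.

[20; 1, 40]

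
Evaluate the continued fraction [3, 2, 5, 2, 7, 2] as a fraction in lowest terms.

1321/382

Using pₖ = aₖpₖ₋₁ + pₖ₋₂ and qₖ = aₖqₖ₋₁ + qₖ₋₂:
  k=0: a=3, p=3, q=1
  k=1: a=2, p=7, q=2
  k=2: a=5, p=38, q=11
  k=3: a=2, p=83, q=24
  k=4: a=7, p=619, q=179
  k=5: a=2, p=1321, q=382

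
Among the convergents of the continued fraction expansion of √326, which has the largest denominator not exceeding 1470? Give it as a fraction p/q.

11718/649

√326 = [18; 18, 36, …] (period length 2).
Convergents:
  p_0/q_0 = 18/1
  p_1/q_1 = 325/18
  p_2/q_2 = 11718/649
  p_3/q_3 = 211249/11700
q_2 = 649 ≤ 1470 < 11700 = q_3, so the answer is 11718/649.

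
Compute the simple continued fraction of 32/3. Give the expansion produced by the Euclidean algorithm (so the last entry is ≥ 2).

[10; 1, 2]

32 = 10×3 + 2
3 = 1×2 + 1
2 = 2×1 + 0  (stop)
So 32/3 = [10; 1, 2].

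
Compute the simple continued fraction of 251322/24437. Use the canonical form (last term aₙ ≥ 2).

251322 = 10×24437 + 6952
24437 = 3×6952 + 3581
6952 = 1×3581 + 3371
3581 = 1×3371 + 210
3371 = 16×210 + 11
210 = 19×11 + 1
11 = 11×1 + 0  (stop)
So 251322/24437 = [10; 3, 1, 1, 16, 19, 11].

[10; 3, 1, 1, 16, 19, 11]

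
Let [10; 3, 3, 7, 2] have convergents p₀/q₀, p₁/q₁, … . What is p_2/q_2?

103/10

Using pₖ = aₖpₖ₋₁ + pₖ₋₂, qₖ = aₖqₖ₋₁ + qₖ₋₂ (with p₋₁=1, p₋₂=0, q₋₁=0, q₋₂=1):
  k=0: a=10, p=10, q=1
  k=1: a=3, p=31, q=3
  k=2: a=3, p=103, q=10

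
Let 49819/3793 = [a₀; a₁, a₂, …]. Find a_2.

2

49819 = 13·3793 + 510   →  a_0 = 13
3793 = 7·510 + 223   →  a_1 = 7
510 = 2·223 + 64   →  a_2 = 2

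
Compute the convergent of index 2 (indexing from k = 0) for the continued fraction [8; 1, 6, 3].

Using pₖ = aₖpₖ₋₁ + pₖ₋₂, qₖ = aₖqₖ₋₁ + qₖ₋₂ (with p₋₁=1, p₋₂=0, q₋₁=0, q₋₂=1):
  k=0: a=8, p=8, q=1
  k=1: a=1, p=9, q=1
  k=2: a=6, p=62, q=7

62/7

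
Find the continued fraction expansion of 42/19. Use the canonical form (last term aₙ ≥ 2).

42 = 2*19 + 4
19 = 4*4 + 3
4 = 1*3 + 1
3 = 3*1 + 0  (stop)
So 42/19 = [2; 4, 1, 3].

[2; 4, 1, 3]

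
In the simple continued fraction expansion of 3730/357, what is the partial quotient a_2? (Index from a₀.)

4

3730 = 10·357 + 160   →  a_0 = 10
357 = 2·160 + 37   →  a_1 = 2
160 = 4·37 + 12   →  a_2 = 4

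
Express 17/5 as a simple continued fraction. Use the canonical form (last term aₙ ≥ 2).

17 = 3×5 + 2
5 = 2×2 + 1
2 = 2×1 + 0  (stop)
So 17/5 = [3; 2, 2].

[3; 2, 2]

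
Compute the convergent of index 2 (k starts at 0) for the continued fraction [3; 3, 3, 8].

Using pₖ = aₖpₖ₋₁ + pₖ₋₂, qₖ = aₖqₖ₋₁ + qₖ₋₂ (with p₋₁=1, p₋₂=0, q₋₁=0, q₋₂=1):
  k=0: a=3, p=3, q=1
  k=1: a=3, p=10, q=3
  k=2: a=3, p=33, q=10

33/10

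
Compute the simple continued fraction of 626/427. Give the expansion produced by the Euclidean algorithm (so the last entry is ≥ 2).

[1; 2, 6, 1, 6, 4]

626 = 1·427 + 199
427 = 2·199 + 29
199 = 6·29 + 25
29 = 1·25 + 4
25 = 6·4 + 1
4 = 4·1 + 0  (stop)
So 626/427 = [1; 2, 6, 1, 6, 4].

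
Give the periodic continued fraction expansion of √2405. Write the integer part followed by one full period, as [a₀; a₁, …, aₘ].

a₀ = ⌊√2405⌋ = 49.
With m₀=0, d₀=1 and mₖ₊₁ = dₖaₖ − mₖ, dₖ₊₁ = (n − mₖ₊₁²)/dₖ, aₖ₊₁ = ⌊(a₀+mₖ₊₁)/dₖ₊₁⌋:
  k=1: m=49, d=4, a=24
  k=2: m=47, d=49, a=1
  k=3: m=2, d=49, a=1
  k=4: m=47, d=4, a=24
  k=5: m=49, d=1, a=98
d=1 and a=2a₀=98 at k=5, so the next step gives (m, d) = (49, 4) again — its k=1 value — and the period has length 5.

[49; 24, 1, 1, 24, 98]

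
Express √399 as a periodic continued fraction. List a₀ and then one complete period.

a₀ = ⌊√399⌋ = 19.
With m₀=0, d₀=1 and mₖ₊₁ = dₖaₖ − mₖ, dₖ₊₁ = (n − mₖ₊₁²)/dₖ, aₖ₊₁ = ⌊(a₀+mₖ₊₁)/dₖ₊₁⌋:
  k=1: m=19, d=38, a=1
  k=2: m=19, d=1, a=38
d=1 and a=2a₀=38 at k=2, so the next step gives (m, d) = (19, 38) again — its k=1 value — and the period has length 2.

[19; 1, 38]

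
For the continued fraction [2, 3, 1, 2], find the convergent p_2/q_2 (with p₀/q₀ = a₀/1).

Using pₖ = aₖpₖ₋₁ + pₖ₋₂, qₖ = aₖqₖ₋₁ + qₖ₋₂ (with p₋₁=1, p₋₂=0, q₋₁=0, q₋₂=1):
  k=0: a=2, p=2, q=1
  k=1: a=3, p=7, q=3
  k=2: a=1, p=9, q=4

9/4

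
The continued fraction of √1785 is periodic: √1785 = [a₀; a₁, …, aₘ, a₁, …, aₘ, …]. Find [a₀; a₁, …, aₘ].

a₀ = ⌊√1785⌋ = 42.
With m₀=0, d₀=1 and mₖ₊₁ = dₖaₖ − mₖ, dₖ₊₁ = (n − mₖ₊₁²)/dₖ, aₖ₊₁ = ⌊(a₀+mₖ₊₁)/dₖ₊₁⌋:
  k=1: m=42, d=21, a=4
  k=2: m=42, d=1, a=84
d=1 and a=2a₀=84 at k=2, so the next step gives (m, d) = (42, 21) again — its k=1 value — and the period has length 2.

[42; 4, 84]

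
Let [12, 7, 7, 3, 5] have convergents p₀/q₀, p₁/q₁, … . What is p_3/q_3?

1906/157

Using pₖ = aₖpₖ₋₁ + pₖ₋₂, qₖ = aₖqₖ₋₁ + qₖ₋₂ (with p₋₁=1, p₋₂=0, q₋₁=0, q₋₂=1):
  k=0: a=12, p=12, q=1
  k=1: a=7, p=85, q=7
  k=2: a=7, p=607, q=50
  k=3: a=3, p=1906, q=157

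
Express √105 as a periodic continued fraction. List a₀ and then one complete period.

a₀ = ⌊√105⌋ = 10.

[10; 4, 20]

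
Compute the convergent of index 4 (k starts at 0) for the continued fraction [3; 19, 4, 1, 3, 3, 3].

1114/365

Using pₖ = aₖpₖ₋₁ + pₖ₋₂, qₖ = aₖqₖ₋₁ + qₖ₋₂ (with p₋₁=1, p₋₂=0, q₋₁=0, q₋₂=1):
  k=0: a=3, p=3, q=1
  k=1: a=19, p=58, q=19
  k=2: a=4, p=235, q=77
  k=3: a=1, p=293, q=96
  k=4: a=3, p=1114, q=365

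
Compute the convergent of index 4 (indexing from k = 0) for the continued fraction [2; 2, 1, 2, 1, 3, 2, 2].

Using pₖ = aₖpₖ₋₁ + pₖ₋₂, qₖ = aₖqₖ₋₁ + qₖ₋₂ (with p₋₁=1, p₋₂=0, q₋₁=0, q₋₂=1):
  k=0: a=2, p=2, q=1
  k=1: a=2, p=5, q=2
  k=2: a=1, p=7, q=3
  k=3: a=2, p=19, q=8
  k=4: a=1, p=26, q=11

26/11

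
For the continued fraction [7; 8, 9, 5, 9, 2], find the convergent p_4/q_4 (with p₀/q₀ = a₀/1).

Using pₖ = aₖpₖ₋₁ + pₖ₋₂, qₖ = aₖqₖ₋₁ + qₖ₋₂ (with p₋₁=1, p₋₂=0, q₋₁=0, q₋₂=1):
  k=0: a=7, p=7, q=1
  k=1: a=8, p=57, q=8
  k=2: a=9, p=520, q=73
  k=3: a=5, p=2657, q=373
  k=4: a=9, p=24433, q=3430

24433/3430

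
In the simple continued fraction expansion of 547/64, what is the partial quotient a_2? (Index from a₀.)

1

547 = 8·64 + 35   →  a_0 = 8
64 = 1·35 + 29   →  a_1 = 1
35 = 1·29 + 6   →  a_2 = 1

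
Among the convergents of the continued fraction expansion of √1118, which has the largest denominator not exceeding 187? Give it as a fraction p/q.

4213/126

√1118 = [33; 2, 3, 2, 3, 2, 66, …] (period length 6).
Convergents:
  p_0/q_0 = 33/1
  p_1/q_1 = 67/2
  p_2/q_2 = 234/7
  p_3/q_3 = 535/16
  p_4/q_4 = 1839/55
  p_5/q_5 = 4213/126
  p_6/q_6 = 279897/8371
q_5 = 126 ≤ 187 < 8371 = q_6, so the answer is 4213/126.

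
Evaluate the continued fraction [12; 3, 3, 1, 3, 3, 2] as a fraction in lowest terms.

Fold from the inside: start with 2/1.
  3 + 1/2 = 7/2
  3 + 2/7 = 23/7
  1 + 7/23 = 30/23
  3 + 23/30 = 113/30
  3 + 30/113 = 369/113
  12 + 113/369 = 4541/369

4541/369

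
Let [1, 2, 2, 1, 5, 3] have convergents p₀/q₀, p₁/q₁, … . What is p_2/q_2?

Using pₖ = aₖpₖ₋₁ + pₖ₋₂, qₖ = aₖqₖ₋₁ + qₖ₋₂ (with p₋₁=1, p₋₂=0, q₋₁=0, q₋₂=1):
  k=0: a=1, p=1, q=1
  k=1: a=2, p=3, q=2
  k=2: a=2, p=7, q=5

7/5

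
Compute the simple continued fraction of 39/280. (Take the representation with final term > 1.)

39 = 0*280 + 39
280 = 7*39 + 7
39 = 5*7 + 4
7 = 1*4 + 3
4 = 1*3 + 1
3 = 3*1 + 0  (stop)
So 39/280 = [0; 7, 5, 1, 1, 3].

[0; 7, 5, 1, 1, 3]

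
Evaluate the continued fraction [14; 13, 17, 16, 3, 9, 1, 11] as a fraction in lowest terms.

Fold from the inside: start with 11/1.
  1 + 1/11 = 12/11
  9 + 11/12 = 119/12
  3 + 12/119 = 369/119
  16 + 119/369 = 6023/369
  17 + 369/6023 = 102760/6023
  13 + 6023/102760 = 1341903/102760
  14 + 102760/1341903 = 18889402/1341903

18889402/1341903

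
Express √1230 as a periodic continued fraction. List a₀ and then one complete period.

[35; 14, 70]

a₀ = ⌊√1230⌋ = 35.
With m₀=0, d₀=1 and mₖ₊₁ = dₖaₖ − mₖ, dₖ₊₁ = (n − mₖ₊₁²)/dₖ, aₖ₊₁ = ⌊(a₀+mₖ₊₁)/dₖ₊₁⌋:
  k=1: m=35, d=5, a=14
  k=2: m=35, d=1, a=70
d=1 and a=2a₀=70 at k=2, so the next step gives (m, d) = (35, 5) again — its k=1 value — and the period has length 2.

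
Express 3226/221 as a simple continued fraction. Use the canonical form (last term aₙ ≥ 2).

3226 = 14×221 + 132
221 = 1×132 + 89
132 = 1×89 + 43
89 = 2×43 + 3
43 = 14×3 + 1
3 = 3×1 + 0  (stop)
So 3226/221 = [14; 1, 1, 2, 14, 3].

[14; 1, 1, 2, 14, 3]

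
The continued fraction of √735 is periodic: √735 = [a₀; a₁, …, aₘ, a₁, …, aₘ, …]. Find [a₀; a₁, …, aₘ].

[27; 9, 54]

a₀ = ⌊√735⌋ = 27.
With m₀=0, d₀=1 and mₖ₊₁ = dₖaₖ − mₖ, dₖ₊₁ = (n − mₖ₊₁²)/dₖ, aₖ₊₁ = ⌊(a₀+mₖ₊₁)/dₖ₊₁⌋:
  k=1: m=27, d=6, a=9
  k=2: m=27, d=1, a=54
d=1 and a=2a₀=54 at k=2, so the next step gives (m, d) = (27, 6) again — its k=1 value — and the period has length 2.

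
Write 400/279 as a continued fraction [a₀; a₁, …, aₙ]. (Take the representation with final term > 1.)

[1; 2, 3, 3, 1, 2, 3]

400 = 1×279 + 121
279 = 2×121 + 37
121 = 3×37 + 10
37 = 3×10 + 7
10 = 1×7 + 3
7 = 2×3 + 1
3 = 3×1 + 0  (stop)
So 400/279 = [1; 2, 3, 3, 1, 2, 3].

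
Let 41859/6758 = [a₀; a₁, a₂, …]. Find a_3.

2

41859 = 6·6758 + 1311   →  a_0 = 6
6758 = 5·1311 + 203   →  a_1 = 5
1311 = 6·203 + 93   →  a_2 = 6
203 = 2·93 + 17   →  a_3 = 2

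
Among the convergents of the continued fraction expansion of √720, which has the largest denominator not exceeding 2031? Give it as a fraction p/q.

51841/1932

√720 = [26; 1, 4, 1, 52, …] (period length 4).
Convergents:
  p_0/q_0 = 26/1
  p_1/q_1 = 27/1
  p_2/q_2 = 134/5
  p_3/q_3 = 161/6
  p_4/q_4 = 8506/317
  p_5/q_5 = 8667/323
  p_6/q_6 = 43174/1609
  p_7/q_7 = 51841/1932
  p_8/q_8 = 2738906/102073
q_7 = 1932 ≤ 2031 < 102073 = q_8, so the answer is 51841/1932.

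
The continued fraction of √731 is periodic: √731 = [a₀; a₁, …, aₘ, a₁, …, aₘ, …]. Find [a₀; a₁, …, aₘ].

a₀ = ⌊√731⌋ = 27.
With m₀=0, d₀=1 and mₖ₊₁ = dₖaₖ − mₖ, dₖ₊₁ = (n − mₖ₊₁²)/dₖ, aₖ₊₁ = ⌊(a₀+mₖ₊₁)/dₖ₊₁⌋:
  k=1: m=27, d=2, a=27
  k=2: m=27, d=1, a=54
d=1 and a=2a₀=54 at k=2, so the next step gives (m, d) = (27, 2) again — its k=1 value — and the period has length 2.

[27; 27, 54]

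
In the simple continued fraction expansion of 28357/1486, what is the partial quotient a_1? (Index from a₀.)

12

28357 = 19·1486 + 123   →  a_0 = 19
1486 = 12·123 + 10   →  a_1 = 12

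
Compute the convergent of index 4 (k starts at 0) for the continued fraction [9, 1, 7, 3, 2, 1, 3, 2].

573/58

Using pₖ = aₖpₖ₋₁ + pₖ₋₂, qₖ = aₖqₖ₋₁ + qₖ₋₂ (with p₋₁=1, p₋₂=0, q₋₁=0, q₋₂=1):
  k=0: a=9, p=9, q=1
  k=1: a=1, p=10, q=1
  k=2: a=7, p=79, q=8
  k=3: a=3, p=247, q=25
  k=4: a=2, p=573, q=58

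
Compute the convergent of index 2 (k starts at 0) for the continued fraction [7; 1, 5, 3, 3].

47/6

Using pₖ = aₖpₖ₋₁ + pₖ₋₂, qₖ = aₖqₖ₋₁ + qₖ₋₂ (with p₋₁=1, p₋₂=0, q₋₁=0, q₋₂=1):
  k=0: a=7, p=7, q=1
  k=1: a=1, p=8, q=1
  k=2: a=5, p=47, q=6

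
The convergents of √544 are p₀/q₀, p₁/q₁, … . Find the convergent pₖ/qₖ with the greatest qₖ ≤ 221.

√544 = [23; 3, 11, 3, 46, …] (period length 4).
Convergents:
  p_0/q_0 = 23/1
  p_1/q_1 = 70/3
  p_2/q_2 = 793/34
  p_3/q_3 = 2449/105
  p_4/q_4 = 113447/4864
q_3 = 105 ≤ 221 < 4864 = q_4, so the answer is 2449/105.

2449/105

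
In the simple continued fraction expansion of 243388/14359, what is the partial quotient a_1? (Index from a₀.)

243388 = 16·14359 + 13644   →  a_0 = 16
14359 = 1·13644 + 715   →  a_1 = 1

1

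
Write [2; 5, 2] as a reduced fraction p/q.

Fold from the inside: start with 2/1.
  5 + 1/2 = 11/2
  2 + 2/11 = 24/11

24/11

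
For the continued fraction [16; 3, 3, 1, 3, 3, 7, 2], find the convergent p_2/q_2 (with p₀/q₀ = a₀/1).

Using pₖ = aₖpₖ₋₁ + pₖ₋₂, qₖ = aₖqₖ₋₁ + qₖ₋₂ (with p₋₁=1, p₋₂=0, q₋₁=0, q₋₂=1):
  k=0: a=16, p=16, q=1
  k=1: a=3, p=49, q=3
  k=2: a=3, p=163, q=10

163/10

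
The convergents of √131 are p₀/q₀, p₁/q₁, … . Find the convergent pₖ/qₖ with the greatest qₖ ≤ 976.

√131 = [11; 2, 4, 11, 4, 2, 22, …] (period length 6).
Convergents:
  p_0/q_0 = 11/1
  p_1/q_1 = 23/2
  p_2/q_2 = 103/9
  p_3/q_3 = 1156/101
  p_4/q_4 = 4727/413
  p_5/q_5 = 10610/927
  p_6/q_6 = 238147/20807
q_5 = 927 ≤ 976 < 20807 = q_6, so the answer is 10610/927.

10610/927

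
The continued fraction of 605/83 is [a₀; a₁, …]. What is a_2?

605 = 7·83 + 24   →  a_0 = 7
83 = 3·24 + 11   →  a_1 = 3
24 = 2·11 + 2   →  a_2 = 2

2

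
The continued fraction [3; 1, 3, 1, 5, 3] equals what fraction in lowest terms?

Fold from the inside: start with 3/1.
  5 + 1/3 = 16/3
  1 + 3/16 = 19/16
  3 + 16/19 = 73/19
  1 + 19/73 = 92/73
  3 + 73/92 = 349/92

349/92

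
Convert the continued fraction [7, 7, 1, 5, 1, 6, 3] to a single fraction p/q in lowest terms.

8453/1186

Fold from the inside: start with 3/1.
  6 + 1/3 = 19/3
  1 + 3/19 = 22/19
  5 + 19/22 = 129/22
  1 + 22/129 = 151/129
  7 + 129/151 = 1186/151
  7 + 151/1186 = 8453/1186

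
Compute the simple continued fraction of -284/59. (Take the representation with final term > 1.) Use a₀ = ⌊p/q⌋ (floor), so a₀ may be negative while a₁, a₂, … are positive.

[-5; 5, 2, 1, 3]

-284 = -5·59 + 11
59 = 5·11 + 4
11 = 2·4 + 3
4 = 1·3 + 1
3 = 3·1 + 0  (stop)
So -284/59 = [-5; 5, 2, 1, 3].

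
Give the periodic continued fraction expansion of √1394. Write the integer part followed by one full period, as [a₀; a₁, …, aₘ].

a₀ = ⌊√1394⌋ = 37.
With m₀=0, d₀=1 and mₖ₊₁ = dₖaₖ − mₖ, dₖ₊₁ = (n − mₖ₊₁²)/dₖ, aₖ₊₁ = ⌊(a₀+mₖ₊₁)/dₖ₊₁⌋:
  k=1: m=37, d=25, a=2
  k=2: m=13, d=49, a=1
  k=3: m=36, d=2, a=36
  k=4: m=36, d=49, a=1
  k=5: m=13, d=25, a=2
  k=6: m=37, d=1, a=74
d=1 and a=2a₀=74 at k=6, so the next step gives (m, d) = (37, 25) again — its k=1 value — and the period has length 6.

[37; 2, 1, 36, 1, 2, 74]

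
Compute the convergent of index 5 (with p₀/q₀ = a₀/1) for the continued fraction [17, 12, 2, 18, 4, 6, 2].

Using pₖ = aₖpₖ₋₁ + pₖ₋₂, qₖ = aₖqₖ₋₁ + qₖ₋₂ (with p₋₁=1, p₋₂=0, q₋₁=0, q₋₂=1):
  k=0: a=17, p=17, q=1
  k=1: a=12, p=205, q=12
  k=2: a=2, p=427, q=25
  k=3: a=18, p=7891, q=462
  k=4: a=4, p=31991, q=1873
  k=5: a=6, p=199837, q=11700

199837/11700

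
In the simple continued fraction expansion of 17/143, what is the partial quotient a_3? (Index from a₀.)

2

17 = 0·143 + 17   →  a_0 = 0
143 = 8·17 + 7   →  a_1 = 8
17 = 2·7 + 3   →  a_2 = 2
7 = 2·3 + 1   →  a_3 = 2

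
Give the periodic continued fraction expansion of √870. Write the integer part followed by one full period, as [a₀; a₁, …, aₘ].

[29; 2, 58]

a₀ = ⌊√870⌋ = 29.
With m₀=0, d₀=1 and mₖ₊₁ = dₖaₖ − mₖ, dₖ₊₁ = (n − mₖ₊₁²)/dₖ, aₖ₊₁ = ⌊(a₀+mₖ₊₁)/dₖ₊₁⌋:
  k=1: m=29, d=29, a=2
  k=2: m=29, d=1, a=58
d=1 and a=2a₀=58 at k=2, so the next step gives (m, d) = (29, 29) again — its k=1 value — and the period has length 2.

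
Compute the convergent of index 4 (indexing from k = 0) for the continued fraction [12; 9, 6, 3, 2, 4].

Using pₖ = aₖpₖ₋₁ + pₖ₋₂, qₖ = aₖqₖ₋₁ + qₖ₋₂ (with p₋₁=1, p₋₂=0, q₋₁=0, q₋₂=1):
  k=0: a=12, p=12, q=1
  k=1: a=9, p=109, q=9
  k=2: a=6, p=666, q=55
  k=3: a=3, p=2107, q=174
  k=4: a=2, p=4880, q=403

4880/403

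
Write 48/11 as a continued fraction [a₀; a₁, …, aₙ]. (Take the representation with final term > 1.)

48 = 4×11 + 4
11 = 2×4 + 3
4 = 1×3 + 1
3 = 3×1 + 0  (stop)
So 48/11 = [4; 2, 1, 3].

[4; 2, 1, 3]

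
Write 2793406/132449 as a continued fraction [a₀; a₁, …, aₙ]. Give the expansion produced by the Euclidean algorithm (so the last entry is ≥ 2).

[21; 11, 17, 16, 3, 14]

2793406 = 21×132449 + 11977
132449 = 11×11977 + 702
11977 = 17×702 + 43
702 = 16×43 + 14
43 = 3×14 + 1
14 = 14×1 + 0  (stop)
So 2793406/132449 = [21; 11, 17, 16, 3, 14].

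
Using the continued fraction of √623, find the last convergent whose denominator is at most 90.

624/25

√623 = [24; 1, 23, 1, 48, …] (period length 4).
Convergents:
  p_0/q_0 = 24/1
  p_1/q_1 = 25/1
  p_2/q_2 = 599/24
  p_3/q_3 = 624/25
  p_4/q_4 = 30551/1224
q_3 = 25 ≤ 90 < 1224 = q_4, so the answer is 624/25.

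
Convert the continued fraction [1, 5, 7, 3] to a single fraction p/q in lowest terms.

Fold from the inside: start with 3/1.
  7 + 1/3 = 22/3
  5 + 3/22 = 113/22
  1 + 22/113 = 135/113

135/113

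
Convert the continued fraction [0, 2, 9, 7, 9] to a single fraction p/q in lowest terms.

585/1234

Using pₖ = aₖpₖ₋₁ + pₖ₋₂ and qₖ = aₖqₖ₋₁ + qₖ₋₂:
  k=0: a=0, p=0, q=1
  k=1: a=2, p=1, q=2
  k=2: a=9, p=9, q=19
  k=3: a=7, p=64, q=135
  k=4: a=9, p=585, q=1234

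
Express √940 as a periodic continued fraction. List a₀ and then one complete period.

[30; 1, 1, 1, 14, 1, 1, 1, 60]

a₀ = ⌊√940⌋ = 30.
With m₀=0, d₀=1 and mₖ₊₁ = dₖaₖ − mₖ, dₖ₊₁ = (n − mₖ₊₁²)/dₖ, aₖ₊₁ = ⌊(a₀+mₖ₊₁)/dₖ₊₁⌋:
  k=1: m=30, d=40, a=1
  k=2: m=10, d=21, a=1
  k=3: m=11, d=39, a=1
  k=4: m=28, d=4, a=14
  k=5: m=28, d=39, a=1
  k=6: m=11, d=21, a=1
  k=7: m=10, d=40, a=1
  k=8: m=30, d=1, a=60
d=1 and a=2a₀=60 at k=8, so the next step gives (m, d) = (30, 40) again — its k=1 value — and the period has length 8.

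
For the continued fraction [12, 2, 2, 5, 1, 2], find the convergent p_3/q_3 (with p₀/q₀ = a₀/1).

Using pₖ = aₖpₖ₋₁ + pₖ₋₂, qₖ = aₖqₖ₋₁ + qₖ₋₂ (with p₋₁=1, p₋₂=0, q₋₁=0, q₋₂=1):
  k=0: a=12, p=12, q=1
  k=1: a=2, p=25, q=2
  k=2: a=2, p=62, q=5
  k=3: a=5, p=335, q=27

335/27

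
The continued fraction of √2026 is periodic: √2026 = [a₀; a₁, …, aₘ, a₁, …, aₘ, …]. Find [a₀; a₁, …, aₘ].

[45; 90]

a₀ = ⌊√2026⌋ = 45.
With m₀=0, d₀=1 and mₖ₊₁ = dₖaₖ − mₖ, dₖ₊₁ = (n − mₖ₊₁²)/dₖ, aₖ₊₁ = ⌊(a₀+mₖ₊₁)/dₖ₊₁⌋:
  k=1: m=45, d=1, a=90
d=1 and a=2a₀=90 at k=1, so the next step gives (m, d) = (45, 1) again — its k=1 value — and the period has length 1.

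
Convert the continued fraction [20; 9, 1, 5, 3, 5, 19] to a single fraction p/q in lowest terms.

Fold from the inside: start with 19/1.
  5 + 1/19 = 96/19
  3 + 19/96 = 307/96
  5 + 96/307 = 1631/307
  1 + 307/1631 = 1938/1631
  9 + 1631/1938 = 19073/1938
  20 + 1938/19073 = 383398/19073

383398/19073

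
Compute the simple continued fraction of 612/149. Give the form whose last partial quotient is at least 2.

[4; 9, 3, 5]

612 = 4×149 + 16
149 = 9×16 + 5
16 = 3×5 + 1
5 = 5×1 + 0  (stop)
So 612/149 = [4; 9, 3, 5].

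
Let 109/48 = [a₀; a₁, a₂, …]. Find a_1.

109 = 2·48 + 13   →  a_0 = 2
48 = 3·13 + 9   →  a_1 = 3

3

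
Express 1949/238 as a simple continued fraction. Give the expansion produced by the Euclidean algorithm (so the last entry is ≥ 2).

[8; 5, 3, 2, 6]

1949 = 8·238 + 45
238 = 5·45 + 13
45 = 3·13 + 6
13 = 2·6 + 1
6 = 6·1 + 0  (stop)
So 1949/238 = [8; 5, 3, 2, 6].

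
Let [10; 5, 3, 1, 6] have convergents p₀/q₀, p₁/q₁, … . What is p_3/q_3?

214/21

Using pₖ = aₖpₖ₋₁ + pₖ₋₂, qₖ = aₖqₖ₋₁ + qₖ₋₂ (with p₋₁=1, p₋₂=0, q₋₁=0, q₋₂=1):
  k=0: a=10, p=10, q=1
  k=1: a=5, p=51, q=5
  k=2: a=3, p=163, q=16
  k=3: a=1, p=214, q=21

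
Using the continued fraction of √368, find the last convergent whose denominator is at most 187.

√368 = [19; 5, 2, 5, 38, …] (period length 4).
Convergents:
  p_0/q_0 = 19/1
  p_1/q_1 = 96/5
  p_2/q_2 = 211/11
  p_3/q_3 = 1151/60
  p_4/q_4 = 43949/2291
q_3 = 60 ≤ 187 < 2291 = q_4, so the answer is 1151/60.

1151/60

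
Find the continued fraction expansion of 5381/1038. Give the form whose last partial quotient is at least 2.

5381 = 5*1038 + 191
1038 = 5*191 + 83
191 = 2*83 + 25
83 = 3*25 + 8
25 = 3*8 + 1
8 = 8*1 + 0  (stop)
So 5381/1038 = [5; 5, 2, 3, 3, 8].

[5; 5, 2, 3, 3, 8]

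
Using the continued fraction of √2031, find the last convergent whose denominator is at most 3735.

60885/1351

√2031 = [45; 15, 90, …] (period length 2).
Convergents:
  p_0/q_0 = 45/1
  p_1/q_1 = 676/15
  p_2/q_2 = 60885/1351
  p_3/q_3 = 913951/20280
q_2 = 1351 ≤ 3735 < 20280 = q_3, so the answer is 60885/1351.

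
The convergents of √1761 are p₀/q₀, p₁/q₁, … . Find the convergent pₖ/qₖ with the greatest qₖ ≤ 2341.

97483/2323

√1761 = [41; 1, 26, 1, 82, …] (period length 4).
Convergents:
  p_0/q_0 = 41/1
  p_1/q_1 = 42/1
  p_2/q_2 = 1133/27
  p_3/q_3 = 1175/28
  p_4/q_4 = 97483/2323
  p_5/q_5 = 98658/2351
q_4 = 2323 ≤ 2341 < 2351 = q_5, so the answer is 97483/2323.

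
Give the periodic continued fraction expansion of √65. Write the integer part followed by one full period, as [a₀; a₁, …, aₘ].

a₀ = ⌊√65⌋ = 8.
With m₀=0, d₀=1 and mₖ₊₁ = dₖaₖ − mₖ, dₖ₊₁ = (n − mₖ₊₁²)/dₖ, aₖ₊₁ = ⌊(a₀+mₖ₊₁)/dₖ₊₁⌋:
  k=1: m=8, d=1, a=16
d=1 and a=2a₀=16 at k=1, so the next step gives (m, d) = (8, 1) again — its k=1 value — and the period has length 1.

[8; 16]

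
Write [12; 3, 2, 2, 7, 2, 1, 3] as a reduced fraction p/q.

17875/1454

Using pₖ = aₖpₖ₋₁ + pₖ₋₂ and qₖ = aₖqₖ₋₁ + qₖ₋₂:
  k=0: a=12, p=12, q=1
  k=1: a=3, p=37, q=3
  k=2: a=2, p=86, q=7
  k=3: a=2, p=209, q=17
  k=4: a=7, p=1549, q=126
  k=5: a=2, p=3307, q=269
  k=6: a=1, p=4856, q=395
  k=7: a=3, p=17875, q=1454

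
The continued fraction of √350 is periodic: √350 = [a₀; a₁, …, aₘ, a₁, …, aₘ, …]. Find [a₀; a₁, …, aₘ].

a₀ = ⌊√350⌋ = 18.
With m₀=0, d₀=1 and mₖ₊₁ = dₖaₖ − mₖ, dₖ₊₁ = (n − mₖ₊₁²)/dₖ, aₖ₊₁ = ⌊(a₀+mₖ₊₁)/dₖ₊₁⌋:
  k=1: m=18, d=26, a=1
  k=2: m=8, d=11, a=2
  k=3: m=14, d=14, a=2
  k=4: m=14, d=11, a=2
  k=5: m=8, d=26, a=1
  k=6: m=18, d=1, a=36
d=1 and a=2a₀=36 at k=6, so the next step gives (m, d) = (18, 26) again — its k=1 value — and the period has length 6.

[18; 1, 2, 2, 2, 1, 36]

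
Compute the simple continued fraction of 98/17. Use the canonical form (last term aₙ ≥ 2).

[5; 1, 3, 4]

98 = 5·17 + 13
17 = 1·13 + 4
13 = 3·4 + 1
4 = 4·1 + 0  (stop)
So 98/17 = [5; 1, 3, 4].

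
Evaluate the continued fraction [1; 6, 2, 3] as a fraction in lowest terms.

Fold from the inside: start with 3/1.
  2 + 1/3 = 7/3
  6 + 3/7 = 45/7
  1 + 7/45 = 52/45

52/45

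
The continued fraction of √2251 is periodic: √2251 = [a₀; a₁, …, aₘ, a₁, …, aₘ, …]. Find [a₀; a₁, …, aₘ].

[47; 2, 4, 47, 4, 2, 94]

a₀ = ⌊√2251⌋ = 47.
With m₀=0, d₀=1 and mₖ₊₁ = dₖaₖ − mₖ, dₖ₊₁ = (n − mₖ₊₁²)/dₖ, aₖ₊₁ = ⌊(a₀+mₖ₊₁)/dₖ₊₁⌋:
  k=1: m=47, d=42, a=2
  k=2: m=37, d=21, a=4
  k=3: m=47, d=2, a=47
  k=4: m=47, d=21, a=4
  k=5: m=37, d=42, a=2
  k=6: m=47, d=1, a=94
d=1 and a=2a₀=94 at k=6, so the next step gives (m, d) = (47, 42) again — its k=1 value — and the period has length 6.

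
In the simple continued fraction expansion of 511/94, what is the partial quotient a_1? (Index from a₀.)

511 = 5·94 + 41   →  a_0 = 5
94 = 2·41 + 12   →  a_1 = 2

2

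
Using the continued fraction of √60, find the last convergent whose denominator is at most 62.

457/59

√60 = [7; 1, 2, 1, 14, …] (period length 4).
Convergents:
  p_0/q_0 = 7/1
  p_1/q_1 = 8/1
  p_2/q_2 = 23/3
  p_3/q_3 = 31/4
  p_4/q_4 = 457/59
  p_5/q_5 = 488/63
q_4 = 59 ≤ 62 < 63 = q_5, so the answer is 457/59.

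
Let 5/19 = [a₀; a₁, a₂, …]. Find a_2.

5 = 0·19 + 5   →  a_0 = 0
19 = 3·5 + 4   →  a_1 = 3
5 = 1·4 + 1   →  a_2 = 1

1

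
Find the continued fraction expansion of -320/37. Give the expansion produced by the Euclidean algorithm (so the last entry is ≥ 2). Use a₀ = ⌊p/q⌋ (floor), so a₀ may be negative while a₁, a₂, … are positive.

-320 = -9×37 + 13
37 = 2×13 + 11
13 = 1×11 + 2
11 = 5×2 + 1
2 = 2×1 + 0  (stop)
So -320/37 = [-9; 2, 1, 5, 2].

[-9; 2, 1, 5, 2]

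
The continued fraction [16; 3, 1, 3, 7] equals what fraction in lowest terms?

Using pₖ = aₖpₖ₋₁ + pₖ₋₂ and qₖ = aₖqₖ₋₁ + qₖ₋₂:
  k=0: a=16, p=16, q=1
  k=1: a=3, p=49, q=3
  k=2: a=1, p=65, q=4
  k=3: a=3, p=244, q=15
  k=4: a=7, p=1773, q=109

1773/109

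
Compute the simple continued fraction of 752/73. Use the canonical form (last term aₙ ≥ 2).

[10; 3, 3, 7]

752 = 10*73 + 22
73 = 3*22 + 7
22 = 3*7 + 1
7 = 7*1 + 0  (stop)
So 752/73 = [10; 3, 3, 7].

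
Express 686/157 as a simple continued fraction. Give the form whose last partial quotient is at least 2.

[4; 2, 1, 2, 2, 2, 3]

686 = 4×157 + 58
157 = 2×58 + 41
58 = 1×41 + 17
41 = 2×17 + 7
17 = 2×7 + 3
7 = 2×3 + 1
3 = 3×1 + 0  (stop)
So 686/157 = [4; 2, 1, 2, 2, 2, 3].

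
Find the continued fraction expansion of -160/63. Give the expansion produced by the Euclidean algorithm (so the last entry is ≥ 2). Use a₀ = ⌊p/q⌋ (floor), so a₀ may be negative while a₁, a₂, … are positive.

-160 = -3·63 + 29
63 = 2·29 + 5
29 = 5·5 + 4
5 = 1·4 + 1
4 = 4·1 + 0  (stop)
So -160/63 = [-3; 2, 5, 1, 4].

[-3; 2, 5, 1, 4]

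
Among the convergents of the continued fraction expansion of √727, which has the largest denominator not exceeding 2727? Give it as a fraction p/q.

√727 = [26; 1, 25, 1, 52, …] (period length 4).
Convergents:
  p_0/q_0 = 26/1
  p_1/q_1 = 27/1
  p_2/q_2 = 701/26
  p_3/q_3 = 728/27
  p_4/q_4 = 38557/1430
  p_5/q_5 = 39285/1457
  p_6/q_6 = 1020682/37855
q_5 = 1457 ≤ 2727 < 37855 = q_6, so the answer is 39285/1457.

39285/1457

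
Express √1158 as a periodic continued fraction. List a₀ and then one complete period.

a₀ = ⌊√1158⌋ = 34.
With m₀=0, d₀=1 and mₖ₊₁ = dₖaₖ − mₖ, dₖ₊₁ = (n − mₖ₊₁²)/dₖ, aₖ₊₁ = ⌊(a₀+mₖ₊₁)/dₖ₊₁⌋:
  k=1: m=34, d=2, a=34
  k=2: m=34, d=1, a=68
d=1 and a=2a₀=68 at k=2, so the next step gives (m, d) = (34, 2) again — its k=1 value — and the period has length 2.

[34; 34, 68]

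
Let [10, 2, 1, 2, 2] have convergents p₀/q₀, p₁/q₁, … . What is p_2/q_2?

Using pₖ = aₖpₖ₋₁ + pₖ₋₂, qₖ = aₖqₖ₋₁ + qₖ₋₂ (with p₋₁=1, p₋₂=0, q₋₁=0, q₋₂=1):
  k=0: a=10, p=10, q=1
  k=1: a=2, p=21, q=2
  k=2: a=1, p=31, q=3

31/3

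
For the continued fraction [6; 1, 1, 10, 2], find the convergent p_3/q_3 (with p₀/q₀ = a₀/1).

Using pₖ = aₖpₖ₋₁ + pₖ₋₂, qₖ = aₖqₖ₋₁ + qₖ₋₂ (with p₋₁=1, p₋₂=0, q₋₁=0, q₋₂=1):
  k=0: a=6, p=6, q=1
  k=1: a=1, p=7, q=1
  k=2: a=1, p=13, q=2
  k=3: a=10, p=137, q=21

137/21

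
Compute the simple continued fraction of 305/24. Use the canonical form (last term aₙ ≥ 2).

305 = 12×24 + 17
24 = 1×17 + 7
17 = 2×7 + 3
7 = 2×3 + 1
3 = 3×1 + 0  (stop)
So 305/24 = [12; 1, 2, 2, 3].

[12; 1, 2, 2, 3]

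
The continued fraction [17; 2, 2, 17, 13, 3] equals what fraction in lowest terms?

60821/3495

Fold from the inside: start with 3/1.
  13 + 1/3 = 40/3
  17 + 3/40 = 683/40
  2 + 40/683 = 1406/683
  2 + 683/1406 = 3495/1406
  17 + 1406/3495 = 60821/3495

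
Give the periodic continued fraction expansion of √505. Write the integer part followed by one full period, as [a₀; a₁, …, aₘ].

a₀ = ⌊√505⌋ = 22.
With m₀=0, d₀=1 and mₖ₊₁ = dₖaₖ − mₖ, dₖ₊₁ = (n − mₖ₊₁²)/dₖ, aₖ₊₁ = ⌊(a₀+mₖ₊₁)/dₖ₊₁⌋:
  k=1: m=22, d=21, a=2
  k=2: m=20, d=5, a=8
  k=3: m=20, d=21, a=2
  k=4: m=22, d=1, a=44
d=1 and a=2a₀=44 at k=4, so the next step gives (m, d) = (22, 21) again — its k=1 value — and the period has length 4.

[22; 2, 8, 2, 44]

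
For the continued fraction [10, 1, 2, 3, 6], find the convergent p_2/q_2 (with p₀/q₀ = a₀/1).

Using pₖ = aₖpₖ₋₁ + pₖ₋₂, qₖ = aₖqₖ₋₁ + qₖ₋₂ (with p₋₁=1, p₋₂=0, q₋₁=0, q₋₂=1):
  k=0: a=10, p=10, q=1
  k=1: a=1, p=11, q=1
  k=2: a=2, p=32, q=3

32/3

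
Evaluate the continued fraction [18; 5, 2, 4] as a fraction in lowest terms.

891/49

Using pₖ = aₖpₖ₋₁ + pₖ₋₂ and qₖ = aₖqₖ₋₁ + qₖ₋₂:
  k=0: a=18, p=18, q=1
  k=1: a=5, p=91, q=5
  k=2: a=2, p=200, q=11
  k=3: a=4, p=891, q=49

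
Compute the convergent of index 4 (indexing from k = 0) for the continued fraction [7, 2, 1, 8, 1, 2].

Using pₖ = aₖpₖ₋₁ + pₖ₋₂, qₖ = aₖqₖ₋₁ + qₖ₋₂ (with p₋₁=1, p₋₂=0, q₋₁=0, q₋₂=1):
  k=0: a=7, p=7, q=1
  k=1: a=2, p=15, q=2
  k=2: a=1, p=22, q=3
  k=3: a=8, p=191, q=26
  k=4: a=1, p=213, q=29

213/29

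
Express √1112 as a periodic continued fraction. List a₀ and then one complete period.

a₀ = ⌊√1112⌋ = 33.
With m₀=0, d₀=1 and mₖ₊₁ = dₖaₖ − mₖ, dₖ₊₁ = (n − mₖ₊₁²)/dₖ, aₖ₊₁ = ⌊(a₀+mₖ₊₁)/dₖ₊₁⌋:
  k=1: m=33, d=23, a=2
  k=2: m=13, d=41, a=1
  k=3: m=28, d=8, a=7
  k=4: m=28, d=41, a=1
  k=5: m=13, d=23, a=2
  k=6: m=33, d=1, a=66
d=1 and a=2a₀=66 at k=6, so the next step gives (m, d) = (33, 23) again — its k=1 value — and the period has length 6.

[33; 2, 1, 7, 1, 2, 66]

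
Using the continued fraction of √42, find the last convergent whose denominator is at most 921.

4206/649

√42 = [6; 2, 12, …] (period length 2).
Convergents:
  p_0/q_0 = 6/1
  p_1/q_1 = 13/2
  p_2/q_2 = 162/25
  p_3/q_3 = 337/52
  p_4/q_4 = 4206/649
  p_5/q_5 = 8749/1350
q_4 = 649 ≤ 921 < 1350 = q_5, so the answer is 4206/649.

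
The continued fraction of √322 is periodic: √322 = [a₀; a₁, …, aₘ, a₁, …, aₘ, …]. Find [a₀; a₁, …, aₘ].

[17; 1, 16, 1, 34]

a₀ = ⌊√322⌋ = 17.
With m₀=0, d₀=1 and mₖ₊₁ = dₖaₖ − mₖ, dₖ₊₁ = (n − mₖ₊₁²)/dₖ, aₖ₊₁ = ⌊(a₀+mₖ₊₁)/dₖ₊₁⌋:
  k=1: m=17, d=33, a=1
  k=2: m=16, d=2, a=16
  k=3: m=16, d=33, a=1
  k=4: m=17, d=1, a=34
d=1 and a=2a₀=34 at k=4, so the next step gives (m, d) = (17, 33) again — its k=1 value — and the period has length 4.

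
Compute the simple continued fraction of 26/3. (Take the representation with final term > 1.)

26 = 8·3 + 2
3 = 1·2 + 1
2 = 2·1 + 0  (stop)
So 26/3 = [8; 1, 2].

[8; 1, 2]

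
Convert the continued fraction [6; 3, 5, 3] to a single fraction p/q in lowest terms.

Fold from the inside: start with 3/1.
  5 + 1/3 = 16/3
  3 + 3/16 = 51/16
  6 + 16/51 = 322/51

322/51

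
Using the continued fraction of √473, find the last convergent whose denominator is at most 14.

√473 = [21; 1, 2, 1, 42, …] (period length 4).
Convergents:
  p_0/q_0 = 21/1
  p_1/q_1 = 22/1
  p_2/q_2 = 65/3
  p_3/q_3 = 87/4
  p_4/q_4 = 3719/171
q_3 = 4 ≤ 14 < 171 = q_4, so the answer is 87/4.

87/4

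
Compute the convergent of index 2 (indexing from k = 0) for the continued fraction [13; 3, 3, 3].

133/10

Using pₖ = aₖpₖ₋₁ + pₖ₋₂, qₖ = aₖqₖ₋₁ + qₖ₋₂ (with p₋₁=1, p₋₂=0, q₋₁=0, q₋₂=1):
  k=0: a=13, p=13, q=1
  k=1: a=3, p=40, q=3
  k=2: a=3, p=133, q=10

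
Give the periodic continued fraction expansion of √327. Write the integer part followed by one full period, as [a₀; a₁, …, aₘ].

[18; 12, 36]

a₀ = ⌊√327⌋ = 18.
With m₀=0, d₀=1 and mₖ₊₁ = dₖaₖ − mₖ, dₖ₊₁ = (n − mₖ₊₁²)/dₖ, aₖ₊₁ = ⌊(a₀+mₖ₊₁)/dₖ₊₁⌋:
  k=1: m=18, d=3, a=12
  k=2: m=18, d=1, a=36
d=1 and a=2a₀=36 at k=2, so the next step gives (m, d) = (18, 3) again — its k=1 value — and the period has length 2.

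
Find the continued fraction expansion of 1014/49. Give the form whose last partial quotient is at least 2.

1014 = 20*49 + 34
49 = 1*34 + 15
34 = 2*15 + 4
15 = 3*4 + 3
4 = 1*3 + 1
3 = 3*1 + 0  (stop)
So 1014/49 = [20; 1, 2, 3, 1, 3].

[20; 1, 2, 3, 1, 3]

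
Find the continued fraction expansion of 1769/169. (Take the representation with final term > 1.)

1769 = 10×169 + 79
169 = 2×79 + 11
79 = 7×11 + 2
11 = 5×2 + 1
2 = 2×1 + 0  (stop)
So 1769/169 = [10; 2, 7, 5, 2].

[10; 2, 7, 5, 2]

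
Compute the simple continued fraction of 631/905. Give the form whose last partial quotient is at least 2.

631 = 0·905 + 631
905 = 1·631 + 274
631 = 2·274 + 83
274 = 3·83 + 25
83 = 3·25 + 8
25 = 3·8 + 1
8 = 8·1 + 0  (stop)
So 631/905 = [0; 1, 2, 3, 3, 3, 8].

[0; 1, 2, 3, 3, 3, 8]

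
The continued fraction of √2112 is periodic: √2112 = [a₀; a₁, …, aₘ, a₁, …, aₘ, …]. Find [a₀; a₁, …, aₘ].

a₀ = ⌊√2112⌋ = 45.

[45; 1, 21, 1, 90]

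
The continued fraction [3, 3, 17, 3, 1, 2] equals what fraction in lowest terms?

Fold from the inside: start with 2/1.
  1 + 1/2 = 3/2
  3 + 2/3 = 11/3
  17 + 3/11 = 190/11
  3 + 11/190 = 581/190
  3 + 190/581 = 1933/581

1933/581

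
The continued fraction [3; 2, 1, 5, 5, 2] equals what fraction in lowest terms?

647/193

Using pₖ = aₖpₖ₋₁ + pₖ₋₂ and qₖ = aₖqₖ₋₁ + qₖ₋₂:
  k=0: a=3, p=3, q=1
  k=1: a=2, p=7, q=2
  k=2: a=1, p=10, q=3
  k=3: a=5, p=57, q=17
  k=4: a=5, p=295, q=88
  k=5: a=2, p=647, q=193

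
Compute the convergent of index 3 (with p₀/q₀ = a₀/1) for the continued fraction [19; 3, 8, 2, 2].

1024/53

Using pₖ = aₖpₖ₋₁ + pₖ₋₂, qₖ = aₖqₖ₋₁ + qₖ₋₂ (with p₋₁=1, p₋₂=0, q₋₁=0, q₋₂=1):
  k=0: a=19, p=19, q=1
  k=1: a=3, p=58, q=3
  k=2: a=8, p=483, q=25
  k=3: a=2, p=1024, q=53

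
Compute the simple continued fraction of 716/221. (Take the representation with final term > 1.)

[3; 4, 5, 1, 8]

716 = 3×221 + 53
221 = 4×53 + 9
53 = 5×9 + 8
9 = 1×8 + 1
8 = 8×1 + 0  (stop)
So 716/221 = [3; 4, 5, 1, 8].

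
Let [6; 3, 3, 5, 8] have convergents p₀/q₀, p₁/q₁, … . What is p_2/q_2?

Using pₖ = aₖpₖ₋₁ + pₖ₋₂, qₖ = aₖqₖ₋₁ + qₖ₋₂ (with p₋₁=1, p₋₂=0, q₋₁=0, q₋₂=1):
  k=0: a=6, p=6, q=1
  k=1: a=3, p=19, q=3
  k=2: a=3, p=63, q=10

63/10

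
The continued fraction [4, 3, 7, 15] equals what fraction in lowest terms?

1438/333

Using pₖ = aₖpₖ₋₁ + pₖ₋₂ and qₖ = aₖqₖ₋₁ + qₖ₋₂:
  k=0: a=4, p=4, q=1
  k=1: a=3, p=13, q=3
  k=2: a=7, p=95, q=22
  k=3: a=15, p=1438, q=333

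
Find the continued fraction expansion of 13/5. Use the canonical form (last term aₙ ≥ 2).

13 = 2×5 + 3
5 = 1×3 + 2
3 = 1×2 + 1
2 = 2×1 + 0  (stop)
So 13/5 = [2; 1, 1, 2].

[2; 1, 1, 2]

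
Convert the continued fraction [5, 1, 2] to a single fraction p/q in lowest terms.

17/3

Using pₖ = aₖpₖ₋₁ + pₖ₋₂ and qₖ = aₖqₖ₋₁ + qₖ₋₂:
  k=0: a=5, p=5, q=1
  k=1: a=1, p=6, q=1
  k=2: a=2, p=17, q=3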